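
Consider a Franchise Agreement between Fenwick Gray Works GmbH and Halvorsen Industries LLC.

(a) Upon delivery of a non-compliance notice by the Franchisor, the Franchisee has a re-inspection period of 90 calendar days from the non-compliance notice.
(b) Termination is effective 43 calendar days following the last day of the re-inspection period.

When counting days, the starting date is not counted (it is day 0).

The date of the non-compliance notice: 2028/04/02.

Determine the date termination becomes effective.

The last day of the re-inspection period: 90 calendar days after 2028/04/02 is 2028/07/01.
The date termination becomes effective: 43 calendar days after 2028/07/01 is 2028/08/13.

2028/08/13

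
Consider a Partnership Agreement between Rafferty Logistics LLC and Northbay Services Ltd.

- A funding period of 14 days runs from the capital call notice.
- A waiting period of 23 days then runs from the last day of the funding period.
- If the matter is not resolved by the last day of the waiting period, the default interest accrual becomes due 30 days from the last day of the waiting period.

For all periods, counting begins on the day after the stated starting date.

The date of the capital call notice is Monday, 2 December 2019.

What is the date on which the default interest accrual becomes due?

7 February 2020

The last day of the funding period: 14 calendar days after 2 December 2019 is 16 December 2019.
The last day of the waiting period: 23 calendar days after 16 December 2019 is 8 January 2020.
Adding 30 calendar days to 8 January 2020 gives 7 February 2020, which is the date on which the default interest accrual becomes due.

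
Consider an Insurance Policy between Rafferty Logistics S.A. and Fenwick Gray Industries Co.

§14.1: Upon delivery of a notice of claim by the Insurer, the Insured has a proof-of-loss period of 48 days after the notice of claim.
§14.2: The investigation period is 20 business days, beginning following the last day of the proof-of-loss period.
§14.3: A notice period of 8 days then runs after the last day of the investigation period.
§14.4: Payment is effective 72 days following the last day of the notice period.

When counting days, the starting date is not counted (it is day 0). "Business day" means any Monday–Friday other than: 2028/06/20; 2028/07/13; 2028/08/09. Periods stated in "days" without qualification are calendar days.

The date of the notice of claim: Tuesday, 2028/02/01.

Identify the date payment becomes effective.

2028/07/06

Adding 48 calendar days to 2028/02/01 gives 2028/03/20, which is the last day of the proof-of-loss period.
From Monday, 2028/03/20, 20 business days (Mar 21, Mar 22, Mar 23, Mar 24, …, Apr 13, Apr 14, Apr 17, skipping weekends) brings us to Monday, 2028/04/17, which is the last day of the investigation period.
The last day of the notice period: 2028/04/17 + 8 days = 2028/04/25.
The date payment becomes effective: 2028/04/25 + 72 days = 2028/07/06.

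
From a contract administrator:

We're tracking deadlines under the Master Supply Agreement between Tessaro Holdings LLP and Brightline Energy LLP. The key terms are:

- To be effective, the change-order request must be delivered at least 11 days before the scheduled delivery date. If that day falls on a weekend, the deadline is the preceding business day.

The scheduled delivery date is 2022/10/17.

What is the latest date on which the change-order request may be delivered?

2022/10/06

Counting back 11 calendar days from 2022/10/17 gives 2022/10/06. That is a Thursday, so no adjustment is needed.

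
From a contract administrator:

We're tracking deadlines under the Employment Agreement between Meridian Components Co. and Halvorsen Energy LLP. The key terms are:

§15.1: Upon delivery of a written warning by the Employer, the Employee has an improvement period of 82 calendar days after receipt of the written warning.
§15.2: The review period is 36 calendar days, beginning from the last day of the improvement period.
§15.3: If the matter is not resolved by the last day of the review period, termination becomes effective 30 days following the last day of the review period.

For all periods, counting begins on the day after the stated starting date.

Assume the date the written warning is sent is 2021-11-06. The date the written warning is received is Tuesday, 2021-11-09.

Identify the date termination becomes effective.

2022-04-06

The last day of the improvement period: 2021-11-09 + 82 days = 2022-01-30.
Adding 36 calendar days to 2022-01-30 gives 2022-03-07, which is the last day of the review period.
Adding 30 calendar days to 2022-03-07 gives 2022-04-06, which is the date termination becomes effective.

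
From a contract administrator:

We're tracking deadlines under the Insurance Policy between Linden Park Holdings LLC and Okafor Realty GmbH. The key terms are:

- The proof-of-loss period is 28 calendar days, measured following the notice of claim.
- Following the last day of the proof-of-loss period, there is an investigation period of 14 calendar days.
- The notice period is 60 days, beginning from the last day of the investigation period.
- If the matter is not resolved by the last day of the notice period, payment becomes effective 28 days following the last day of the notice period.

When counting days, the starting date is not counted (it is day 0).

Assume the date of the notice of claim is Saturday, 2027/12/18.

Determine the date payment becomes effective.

2028/04/26

The last day of the proof-of-loss period: 28 calendar days after 2027/12/18 is 2028/01/15.
The last day of the investigation period: 14 calendar days after 2028/01/15 is 2028/01/29.
The last day of the notice period: 2028/01/29 + 60 days = 2028/03/29.
The date payment becomes effective: 28 calendar days after 2028/03/29 is 2028/04/26.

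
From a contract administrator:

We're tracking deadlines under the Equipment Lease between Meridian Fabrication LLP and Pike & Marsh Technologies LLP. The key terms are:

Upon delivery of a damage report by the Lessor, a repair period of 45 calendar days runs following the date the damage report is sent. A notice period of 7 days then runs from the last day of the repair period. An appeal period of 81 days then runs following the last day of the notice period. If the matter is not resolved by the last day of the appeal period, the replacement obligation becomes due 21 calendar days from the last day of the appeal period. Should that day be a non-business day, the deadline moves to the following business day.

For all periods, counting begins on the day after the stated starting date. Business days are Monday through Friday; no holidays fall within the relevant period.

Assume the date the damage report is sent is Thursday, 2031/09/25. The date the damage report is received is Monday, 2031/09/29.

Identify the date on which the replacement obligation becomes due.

The last day of the repair period: 45 calendar days after 2031/09/25 is 2031/11/09.
The last day of the notice period: 2031/11/09 + 7 days = 2031/11/16.
Adding 81 calendar days to 2031/11/16 gives 2032/02/05, which is the last day of the appeal period.
The date on which the replacement obligation becomes due: 2032/02/05 + 21 days = 2032/02/26. 2032/02/26 is a Thursday, so no roll-forward applies.

2032/02/26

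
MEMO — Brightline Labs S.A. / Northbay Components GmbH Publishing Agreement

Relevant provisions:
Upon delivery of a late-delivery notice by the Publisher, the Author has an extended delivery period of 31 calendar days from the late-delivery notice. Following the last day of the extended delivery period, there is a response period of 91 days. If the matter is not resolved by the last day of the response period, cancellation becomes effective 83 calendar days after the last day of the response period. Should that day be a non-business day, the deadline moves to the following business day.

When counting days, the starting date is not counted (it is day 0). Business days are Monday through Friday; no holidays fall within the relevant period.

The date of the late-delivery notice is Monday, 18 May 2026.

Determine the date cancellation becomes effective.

Adding 31 calendar days to 18 May 2026 gives 18 June 2026, which is the last day of the extended delivery period.
The last day of the response period: 91 calendar days after 18 June 2026 is 17 September 2026.
The date cancellation becomes effective: 17 September 2026 + 83 days = 9 December 2026. 9 December 2026 is a Wednesday, so no roll-forward applies.

9 December 2026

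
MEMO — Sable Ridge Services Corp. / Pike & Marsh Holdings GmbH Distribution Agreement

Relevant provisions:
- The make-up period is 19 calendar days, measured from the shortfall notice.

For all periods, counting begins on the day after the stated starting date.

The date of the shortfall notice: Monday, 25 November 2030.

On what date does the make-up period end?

The last day of the make-up period: 25 November 2030 + 19 days = 14 December 2030.

14 December 2030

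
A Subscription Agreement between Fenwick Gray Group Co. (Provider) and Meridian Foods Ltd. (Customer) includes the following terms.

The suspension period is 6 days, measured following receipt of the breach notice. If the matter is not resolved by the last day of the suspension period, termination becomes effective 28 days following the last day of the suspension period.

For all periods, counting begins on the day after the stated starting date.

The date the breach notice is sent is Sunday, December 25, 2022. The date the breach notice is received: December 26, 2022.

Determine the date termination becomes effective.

January 29, 2023

The last day of the suspension period: 6 calendar days after December 26, 2022 is January 1, 2023.
Adding 28 calendar days to January 1, 2023 gives January 29, 2023, which is the date termination becomes effective.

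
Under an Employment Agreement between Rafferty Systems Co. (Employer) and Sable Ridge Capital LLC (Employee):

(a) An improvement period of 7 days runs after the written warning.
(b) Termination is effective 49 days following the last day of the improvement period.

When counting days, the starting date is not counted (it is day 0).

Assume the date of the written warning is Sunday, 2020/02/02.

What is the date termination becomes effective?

2020/03/29

The last day of the improvement period: 7 calendar days after 2020/02/02 is 2020/02/09.
The date termination becomes effective: 2020/02/09 + 49 days = 2020/03/29.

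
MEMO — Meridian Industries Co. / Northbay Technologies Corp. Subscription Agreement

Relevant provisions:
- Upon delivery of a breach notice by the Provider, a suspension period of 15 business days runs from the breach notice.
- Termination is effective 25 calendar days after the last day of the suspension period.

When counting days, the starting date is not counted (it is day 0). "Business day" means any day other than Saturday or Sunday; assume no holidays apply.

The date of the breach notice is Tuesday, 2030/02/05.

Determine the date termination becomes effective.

The last day of the suspension period: counting 15 business days from Tuesday, 2030/02/05 (Feb 6, Feb 7, Feb 8, Feb 11, …, Feb 22, Feb 25, Feb 26, skipping weekends) reaches Tuesday, 2030/02/26.
The date termination becomes effective: 25 calendar days after 2030/02/26 is 2030/03/23.

2030/03/23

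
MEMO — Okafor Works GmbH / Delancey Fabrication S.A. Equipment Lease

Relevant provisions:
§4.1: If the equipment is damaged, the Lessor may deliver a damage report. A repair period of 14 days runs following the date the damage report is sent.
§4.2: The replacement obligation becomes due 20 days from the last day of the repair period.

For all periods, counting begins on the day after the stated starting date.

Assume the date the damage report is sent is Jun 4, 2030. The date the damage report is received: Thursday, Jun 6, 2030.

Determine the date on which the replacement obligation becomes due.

Jul 8, 2030

The last day of the repair period: Jun 4, 2030 + 14 days = Jun 18, 2030.
The date on which the replacement obligation becomes due: 20 calendar days after Jun 18, 2030 is Jul 8, 2030.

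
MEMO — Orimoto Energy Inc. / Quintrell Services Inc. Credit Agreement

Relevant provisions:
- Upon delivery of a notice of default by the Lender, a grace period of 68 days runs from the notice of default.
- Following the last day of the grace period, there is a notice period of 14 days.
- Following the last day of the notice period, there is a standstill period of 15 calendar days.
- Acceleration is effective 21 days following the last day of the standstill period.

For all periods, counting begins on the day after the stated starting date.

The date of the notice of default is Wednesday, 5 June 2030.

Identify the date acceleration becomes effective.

Adding 68 calendar days to 5 June 2030 gives 12 August 2030, which is the last day of the grace period.
The last day of the notice period: 12 August 2030 + 14 days = 26 August 2030.
Adding 15 calendar days to 26 August 2030 gives 10 September 2030, which is the last day of the standstill period.
The date acceleration becomes effective: 10 September 2030 + 21 days = 1 October 2030.

1 October 2030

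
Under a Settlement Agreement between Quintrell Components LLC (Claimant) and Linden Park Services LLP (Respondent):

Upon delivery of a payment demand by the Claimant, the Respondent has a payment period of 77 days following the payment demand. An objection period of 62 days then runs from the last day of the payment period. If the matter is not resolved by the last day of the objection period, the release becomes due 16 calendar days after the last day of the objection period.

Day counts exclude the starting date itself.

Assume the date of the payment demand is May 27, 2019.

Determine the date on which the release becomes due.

Oct 29, 2019

The last day of the payment period: 77 calendar days after May 27, 2019 is Aug 12, 2019.
Adding 62 calendar days to Aug 12, 2019 gives Oct 13, 2019, which is the last day of the objection period.
The date on which the release becomes due: 16 calendar days after Oct 13, 2019 is Oct 29, 2019.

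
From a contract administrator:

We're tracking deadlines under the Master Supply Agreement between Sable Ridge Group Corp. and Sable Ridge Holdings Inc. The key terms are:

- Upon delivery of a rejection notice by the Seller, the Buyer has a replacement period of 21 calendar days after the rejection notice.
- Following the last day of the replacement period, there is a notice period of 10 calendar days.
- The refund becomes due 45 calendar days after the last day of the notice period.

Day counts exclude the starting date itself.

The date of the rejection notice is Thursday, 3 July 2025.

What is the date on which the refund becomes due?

The last day of the replacement period: 21 calendar days after 3 July 2025 is 24 July 2025.
The last day of the notice period: 24 July 2025 + 10 days = 3 August 2025.
The date on which the refund becomes due: 45 calendar days after 3 August 2025 is 17 September 2025.

17 September 2025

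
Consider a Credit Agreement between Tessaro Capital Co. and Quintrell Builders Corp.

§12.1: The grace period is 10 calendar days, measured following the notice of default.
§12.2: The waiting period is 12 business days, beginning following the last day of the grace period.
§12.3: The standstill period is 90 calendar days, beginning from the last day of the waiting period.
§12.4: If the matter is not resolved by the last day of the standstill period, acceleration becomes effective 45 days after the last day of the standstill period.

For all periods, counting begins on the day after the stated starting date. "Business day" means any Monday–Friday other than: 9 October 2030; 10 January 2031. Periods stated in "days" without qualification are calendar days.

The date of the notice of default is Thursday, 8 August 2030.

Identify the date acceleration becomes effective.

The last day of the grace period: 10 calendar days after 8 August 2030 is 18 August 2030.
From Sunday, 18 August 2030, 12 business days (Aug 19, Aug 20, Aug 21, Aug 22, …, Aug 30, Sep 2, Sep 3, skipping weekends) brings us to Tuesday, 3 September 2030, which is the last day of the waiting period.
Adding 90 calendar days to 3 September 2030 gives 2 December 2030, which is the last day of the standstill period.
The date acceleration becomes effective: 45 calendar days after 2 December 2030 is 16 January 2031.

16 January 2031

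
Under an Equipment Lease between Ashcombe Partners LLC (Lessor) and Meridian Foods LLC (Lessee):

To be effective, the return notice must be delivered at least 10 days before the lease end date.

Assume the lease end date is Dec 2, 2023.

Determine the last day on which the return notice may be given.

Nov 22, 2023

Counting back 10 calendar days from Dec 2, 2023 gives Nov 22, 2023.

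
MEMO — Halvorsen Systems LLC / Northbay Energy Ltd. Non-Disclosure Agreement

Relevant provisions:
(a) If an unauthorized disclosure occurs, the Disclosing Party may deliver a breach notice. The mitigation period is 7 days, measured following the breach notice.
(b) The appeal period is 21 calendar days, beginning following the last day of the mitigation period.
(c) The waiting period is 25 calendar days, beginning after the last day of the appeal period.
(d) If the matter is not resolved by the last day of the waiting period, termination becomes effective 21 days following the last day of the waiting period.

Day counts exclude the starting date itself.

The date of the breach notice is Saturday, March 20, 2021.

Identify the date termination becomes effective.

The last day of the mitigation period: March 20, 2021 + 7 days = March 27, 2021.
The last day of the appeal period: 21 calendar days after March 27, 2021 is April 17, 2021.
The last day of the waiting period: April 17, 2021 + 25 days = May 12, 2021.
The date termination becomes effective: May 12, 2021 + 21 days = June 2, 2021.

June 2, 2021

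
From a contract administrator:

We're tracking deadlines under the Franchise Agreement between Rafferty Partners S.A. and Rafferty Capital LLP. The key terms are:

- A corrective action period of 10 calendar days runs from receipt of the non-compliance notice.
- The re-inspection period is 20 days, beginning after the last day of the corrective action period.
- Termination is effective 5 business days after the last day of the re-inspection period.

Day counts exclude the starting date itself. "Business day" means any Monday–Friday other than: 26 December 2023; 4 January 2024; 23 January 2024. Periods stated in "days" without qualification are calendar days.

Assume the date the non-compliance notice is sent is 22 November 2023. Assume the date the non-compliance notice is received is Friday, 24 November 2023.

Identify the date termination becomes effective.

The last day of the corrective action period: 24 November 2023 + 10 days = 4 December 2023.
The last day of the re-inspection period: 20 calendar days after 4 December 2023 is 24 December 2023.
The date termination becomes effective: 5 business days after Sunday, 24 December 2023, skipping weekends and the listed holiday on Dec 26 — Dec 25, Dec 27, Dec 28, Dec 29, Jan 1 — lands on Monday, 1 January 2024.

1 January 2024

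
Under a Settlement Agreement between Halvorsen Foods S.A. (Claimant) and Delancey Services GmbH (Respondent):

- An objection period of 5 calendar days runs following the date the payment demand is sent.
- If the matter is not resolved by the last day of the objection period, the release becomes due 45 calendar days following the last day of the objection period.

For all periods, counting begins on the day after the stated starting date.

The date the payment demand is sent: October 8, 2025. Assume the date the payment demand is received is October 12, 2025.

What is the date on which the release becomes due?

November 27, 2025

The last day of the objection period: October 8, 2025 + 5 days = October 13, 2025.
The date on which the release becomes due: October 13, 2025 + 45 days = November 27, 2025.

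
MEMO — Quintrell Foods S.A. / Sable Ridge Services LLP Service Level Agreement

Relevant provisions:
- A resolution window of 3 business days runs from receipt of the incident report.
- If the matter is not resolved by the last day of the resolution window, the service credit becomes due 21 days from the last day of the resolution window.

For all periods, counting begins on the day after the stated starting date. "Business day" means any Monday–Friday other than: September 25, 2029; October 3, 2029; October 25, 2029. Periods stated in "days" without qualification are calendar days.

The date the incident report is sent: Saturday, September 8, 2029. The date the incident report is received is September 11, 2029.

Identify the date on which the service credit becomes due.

October 5, 2029

From Tuesday, September 11, 2029, 3 business days (Sep 12, Sep 13, Sep 14, skipping weekends) brings us to Friday, September 14, 2029, which is the last day of the resolution window.
The date on which the service credit becomes due: 21 calendar days after September 14, 2029 is October 5, 2029.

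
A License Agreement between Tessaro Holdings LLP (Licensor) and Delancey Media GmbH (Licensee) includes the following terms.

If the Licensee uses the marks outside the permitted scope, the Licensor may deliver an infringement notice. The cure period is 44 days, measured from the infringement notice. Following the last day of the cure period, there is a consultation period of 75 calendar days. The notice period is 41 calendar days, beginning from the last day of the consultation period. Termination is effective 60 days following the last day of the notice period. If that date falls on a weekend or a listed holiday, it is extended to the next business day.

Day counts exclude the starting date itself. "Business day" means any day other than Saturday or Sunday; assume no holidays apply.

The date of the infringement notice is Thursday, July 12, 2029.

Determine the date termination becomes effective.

February 18, 2030

The last day of the cure period: July 12, 2029 + 44 days = August 25, 2029.
The last day of the consultation period: 75 calendar days after August 25, 2029 is November 8, 2029.
The last day of the notice period: November 8, 2029 + 41 days = December 19, 2029.
The date termination becomes effective: December 19, 2029 + 60 days = February 17, 2030. That falls on a Sunday, so it rolls to the next business day, Monday, February 18, 2030.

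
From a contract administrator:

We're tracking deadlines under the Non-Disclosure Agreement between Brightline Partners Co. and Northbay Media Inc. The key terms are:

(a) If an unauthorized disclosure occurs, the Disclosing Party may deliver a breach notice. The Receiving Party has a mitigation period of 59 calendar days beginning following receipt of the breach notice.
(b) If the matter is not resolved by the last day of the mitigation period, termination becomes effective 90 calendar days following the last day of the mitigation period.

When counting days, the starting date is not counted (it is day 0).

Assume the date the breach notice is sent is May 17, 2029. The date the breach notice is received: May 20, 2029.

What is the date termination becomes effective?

Oct 16, 2029

Adding 59 calendar days to May 20, 2029 gives Jul 18, 2029, which is the last day of the mitigation period.
Adding 90 calendar days to Jul 18, 2029 gives Oct 16, 2029, which is the date termination becomes effective.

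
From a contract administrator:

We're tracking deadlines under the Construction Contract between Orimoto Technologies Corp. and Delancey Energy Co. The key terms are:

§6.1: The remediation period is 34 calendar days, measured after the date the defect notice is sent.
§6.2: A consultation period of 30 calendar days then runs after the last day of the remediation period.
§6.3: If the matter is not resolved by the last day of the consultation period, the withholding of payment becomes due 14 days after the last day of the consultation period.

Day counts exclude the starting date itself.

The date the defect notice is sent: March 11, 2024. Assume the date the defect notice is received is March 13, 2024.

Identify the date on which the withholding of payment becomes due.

May 28, 2024

Adding 34 calendar days to March 11, 2024 gives April 14, 2024, which is the last day of the remediation period.
Adding 30 calendar days to April 14, 2024 gives May 14, 2024, which is the last day of the consultation period.
The date on which the withholding of payment becomes due: May 14, 2024 + 14 days = May 28, 2024.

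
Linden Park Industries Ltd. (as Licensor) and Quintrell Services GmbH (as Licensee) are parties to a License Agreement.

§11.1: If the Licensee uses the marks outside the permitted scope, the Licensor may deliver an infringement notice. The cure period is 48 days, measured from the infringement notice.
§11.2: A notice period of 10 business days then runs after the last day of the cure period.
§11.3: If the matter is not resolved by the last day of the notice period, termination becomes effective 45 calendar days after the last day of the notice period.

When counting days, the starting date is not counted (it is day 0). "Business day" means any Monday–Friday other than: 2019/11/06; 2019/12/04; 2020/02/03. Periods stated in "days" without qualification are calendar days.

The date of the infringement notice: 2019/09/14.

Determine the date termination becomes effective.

2020/01/02

The last day of the cure period: 2019/09/14 + 48 days = 2019/11/01.
From Friday, 2019/11/01, 10 business days (Nov 4, Nov 5, Nov 7, Nov 8, Nov 11, Nov 12, Nov 13, Nov 14, Nov 15, Nov 18, skipping weekends and the listed holiday on Nov 6) brings us to Monday, 2019/11/18, which is the last day of the notice period.
The date termination becomes effective: 2019/11/18 + 45 days = 2020/01/02.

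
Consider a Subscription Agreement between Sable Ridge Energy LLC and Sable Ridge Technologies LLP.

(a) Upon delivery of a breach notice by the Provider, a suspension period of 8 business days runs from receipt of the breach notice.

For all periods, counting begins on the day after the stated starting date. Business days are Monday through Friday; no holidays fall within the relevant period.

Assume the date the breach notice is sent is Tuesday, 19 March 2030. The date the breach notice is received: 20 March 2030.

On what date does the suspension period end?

From Wednesday, 20 March 2030, 8 business days (Mar 21, Mar 22, Mar 25, Mar 26, Mar 27, Mar 28, Mar 29, Apr 1, skipping weekends) brings us to Monday, 1 April 2030, which is the last day of the suspension period.

1 April 2030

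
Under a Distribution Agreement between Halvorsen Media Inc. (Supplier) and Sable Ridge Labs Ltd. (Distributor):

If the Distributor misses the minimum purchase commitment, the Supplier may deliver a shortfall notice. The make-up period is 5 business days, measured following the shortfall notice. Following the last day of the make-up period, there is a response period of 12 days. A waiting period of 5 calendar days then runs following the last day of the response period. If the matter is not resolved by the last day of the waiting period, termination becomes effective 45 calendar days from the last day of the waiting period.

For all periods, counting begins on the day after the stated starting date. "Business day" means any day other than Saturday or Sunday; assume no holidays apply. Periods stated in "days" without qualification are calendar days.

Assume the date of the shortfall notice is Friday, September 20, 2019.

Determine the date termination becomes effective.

November 28, 2019

From Friday, September 20, 2019, 5 business days (Sep 23, Sep 24, Sep 25, Sep 26, Sep 27, skipping weekends) brings us to Friday, September 27, 2019, which is the last day of the make-up period.
Adding 12 calendar days to September 27, 2019 gives October 9, 2019, which is the last day of the response period.
The last day of the waiting period: October 9, 2019 + 5 days = October 14, 2019.
The date termination becomes effective: 45 calendar days after October 14, 2019 is November 28, 2019.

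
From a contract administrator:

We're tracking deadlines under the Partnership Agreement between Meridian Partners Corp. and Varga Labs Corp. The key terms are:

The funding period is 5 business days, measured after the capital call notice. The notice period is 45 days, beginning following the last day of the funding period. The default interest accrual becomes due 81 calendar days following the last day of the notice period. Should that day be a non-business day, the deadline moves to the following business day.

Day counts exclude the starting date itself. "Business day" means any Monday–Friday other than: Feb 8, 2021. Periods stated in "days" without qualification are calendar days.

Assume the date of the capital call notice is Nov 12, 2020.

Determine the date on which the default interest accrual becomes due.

From Thursday, Nov 12, 2020, 5 business days (Nov 13, Nov 16, Nov 17, Nov 18, Nov 19, skipping weekends) brings us to Thursday, Nov 19, 2020, which is the last day of the funding period.
Adding 45 calendar days to Nov 19, 2020 gives Jan 3, 2021, which is the last day of the notice period.
The date on which the default interest accrual becomes due: 81 calendar days after Jan 3, 2021 is Mar 25, 2021. Mar 25, 2021 is a Thursday and is not a listed holiday, so no roll-forward applies.

Mar 25, 2021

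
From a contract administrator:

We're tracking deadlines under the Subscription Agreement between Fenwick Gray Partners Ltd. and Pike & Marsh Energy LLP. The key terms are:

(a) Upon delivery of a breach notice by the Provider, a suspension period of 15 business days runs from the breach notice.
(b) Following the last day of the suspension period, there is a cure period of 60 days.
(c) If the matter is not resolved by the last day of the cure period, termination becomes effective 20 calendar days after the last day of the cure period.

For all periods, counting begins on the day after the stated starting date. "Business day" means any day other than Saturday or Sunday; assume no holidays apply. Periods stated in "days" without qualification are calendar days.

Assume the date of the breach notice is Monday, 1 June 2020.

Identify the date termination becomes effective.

From Monday, 1 June 2020, 15 business days (Jun 2, Jun 3, Jun 4, Jun 5, …, Jun 18, Jun 19, Jun 22, skipping weekends) brings us to Monday, 22 June 2020, which is the last day of the suspension period.
Adding 60 calendar days to 22 June 2020 gives 21 August 2020, which is the last day of the cure period.
Adding 20 calendar days to 21 August 2020 gives 10 September 2020, which is the date termination becomes effective.

10 September 2020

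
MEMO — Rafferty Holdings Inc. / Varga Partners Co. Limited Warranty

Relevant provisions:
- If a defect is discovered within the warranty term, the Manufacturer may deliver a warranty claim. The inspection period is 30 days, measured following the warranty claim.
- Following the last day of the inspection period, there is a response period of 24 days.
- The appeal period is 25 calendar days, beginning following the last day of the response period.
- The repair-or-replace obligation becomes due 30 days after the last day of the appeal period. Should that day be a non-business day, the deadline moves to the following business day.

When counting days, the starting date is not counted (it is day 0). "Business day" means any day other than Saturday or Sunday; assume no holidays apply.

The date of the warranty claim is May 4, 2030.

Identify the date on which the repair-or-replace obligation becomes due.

The last day of the inspection period: 30 calendar days after May 4, 2030 is Jun 3, 2030.
The last day of the response period: Jun 3, 2030 + 24 days = Jun 27, 2030.
The last day of the appeal period: 25 calendar days after Jun 27, 2030 is Jul 22, 2030.
Adding 30 calendar days to Jul 22, 2030 gives Aug 21, 2030, which is the date on which the repair-or-replace obligation becomes due. Aug 21, 2030 is a Wednesday, so no roll-forward applies.

Aug 21, 2030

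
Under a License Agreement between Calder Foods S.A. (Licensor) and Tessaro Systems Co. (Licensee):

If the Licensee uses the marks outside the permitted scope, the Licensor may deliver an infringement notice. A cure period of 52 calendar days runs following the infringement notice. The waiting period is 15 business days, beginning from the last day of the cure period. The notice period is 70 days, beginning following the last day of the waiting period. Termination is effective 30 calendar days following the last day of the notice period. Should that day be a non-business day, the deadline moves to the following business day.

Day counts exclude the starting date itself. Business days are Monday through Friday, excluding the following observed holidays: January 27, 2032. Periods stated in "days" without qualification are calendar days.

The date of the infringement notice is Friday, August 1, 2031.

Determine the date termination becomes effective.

The last day of the cure period: August 1, 2031 + 52 days = September 22, 2031.
The last day of the waiting period: 15 business days after Monday, September 22, 2031, skipping weekends — Sep 23, Sep 24, Sep 25, Sep 26, …, Oct 9, Oct 10, Oct 13 — lands on Monday, October 13, 2031.
Adding 70 calendar days to October 13, 2031 gives December 22, 2031, which is the last day of the notice period.
Adding 30 calendar days to December 22, 2031 gives January 21, 2032, which is the date termination becomes effective. January 21, 2032 is a Wednesday and is not a listed holiday, so no roll-forward applies.

January 21, 2032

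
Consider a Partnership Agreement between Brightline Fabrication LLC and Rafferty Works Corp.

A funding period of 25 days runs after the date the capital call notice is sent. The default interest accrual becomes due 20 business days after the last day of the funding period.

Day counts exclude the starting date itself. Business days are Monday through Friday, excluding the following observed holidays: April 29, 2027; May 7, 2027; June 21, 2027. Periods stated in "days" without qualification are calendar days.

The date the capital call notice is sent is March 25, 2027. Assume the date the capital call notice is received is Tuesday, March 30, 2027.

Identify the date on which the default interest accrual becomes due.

May 19, 2027

Adding 25 calendar days to March 25, 2027 gives April 19, 2027, which is the last day of the funding period.
The date on which the default interest accrual becomes due: counting 20 business days from Monday, April 19, 2027 (Apr 20, Apr 21, Apr 22, Apr 23, …, May 17, May 18, May 19, skipping weekends and the listed holidays on Apr 29, May 7) reaches Wednesday, May 19, 2027.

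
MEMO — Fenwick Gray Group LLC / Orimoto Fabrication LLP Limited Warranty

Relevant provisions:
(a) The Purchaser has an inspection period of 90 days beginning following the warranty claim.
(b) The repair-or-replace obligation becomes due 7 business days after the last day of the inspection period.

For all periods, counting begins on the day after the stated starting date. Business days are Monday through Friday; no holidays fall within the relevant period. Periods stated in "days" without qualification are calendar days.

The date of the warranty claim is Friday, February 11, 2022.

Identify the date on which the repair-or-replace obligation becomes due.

Adding 90 calendar days to February 11, 2022 gives May 12, 2022, which is the last day of the inspection period.
The date on which the repair-or-replace obligation becomes due: counting 7 business days from Thursday, May 12, 2022 (May 13, May 16, May 17, May 18, May 19, May 20, May 23, skipping weekends) reaches Monday, May 23, 2022.

May 23, 2022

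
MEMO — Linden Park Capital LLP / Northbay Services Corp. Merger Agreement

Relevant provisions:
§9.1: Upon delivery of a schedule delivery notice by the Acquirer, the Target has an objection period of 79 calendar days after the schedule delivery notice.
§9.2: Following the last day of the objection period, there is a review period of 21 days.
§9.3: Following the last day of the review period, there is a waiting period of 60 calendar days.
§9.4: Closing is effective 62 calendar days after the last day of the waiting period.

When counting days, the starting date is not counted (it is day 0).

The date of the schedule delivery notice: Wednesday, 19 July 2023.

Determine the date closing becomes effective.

26 February 2024

The last day of the objection period: 79 calendar days after 19 July 2023 is 6 October 2023.
The last day of the review period: 21 calendar days after 6 October 2023 is 27 October 2023.
Adding 60 calendar days to 27 October 2023 gives 26 December 2023, which is the last day of the waiting period.
Adding 62 calendar days to 26 December 2023 gives 26 February 2024, which is the date closing becomes effective.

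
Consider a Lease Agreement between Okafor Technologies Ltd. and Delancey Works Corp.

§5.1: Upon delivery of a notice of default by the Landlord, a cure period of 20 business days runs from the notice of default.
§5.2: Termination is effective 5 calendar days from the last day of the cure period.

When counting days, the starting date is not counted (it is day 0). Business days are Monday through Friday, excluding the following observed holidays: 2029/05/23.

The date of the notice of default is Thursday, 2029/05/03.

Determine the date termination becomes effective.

2029/06/06

From Thursday, 2029/05/03, 20 business days (May 4, May 7, May 8, May 9, …, May 30, May 31, Jun 1, skipping weekends and the listed holiday on May 23) brings us to Friday, 2029/06/01, which is the last day of the cure period.
The date termination becomes effective: 2029/06/01 + 5 days = 2029/06/06.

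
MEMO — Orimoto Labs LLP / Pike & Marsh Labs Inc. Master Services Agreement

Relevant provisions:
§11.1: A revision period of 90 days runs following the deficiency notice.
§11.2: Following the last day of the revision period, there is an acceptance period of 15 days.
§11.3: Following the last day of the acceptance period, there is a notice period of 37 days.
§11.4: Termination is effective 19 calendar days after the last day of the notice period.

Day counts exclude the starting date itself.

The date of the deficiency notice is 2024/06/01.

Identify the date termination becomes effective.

The last day of the revision period: 2024/06/01 + 90 days = 2024/08/30.
The last day of the acceptance period: 2024/08/30 + 15 days = 2024/09/14.
Adding 37 calendar days to 2024/09/14 gives 2024/10/21, which is the last day of the notice period.
The date termination becomes effective: 19 calendar days after 2024/10/21 is 2024/11/09.

2024/11/09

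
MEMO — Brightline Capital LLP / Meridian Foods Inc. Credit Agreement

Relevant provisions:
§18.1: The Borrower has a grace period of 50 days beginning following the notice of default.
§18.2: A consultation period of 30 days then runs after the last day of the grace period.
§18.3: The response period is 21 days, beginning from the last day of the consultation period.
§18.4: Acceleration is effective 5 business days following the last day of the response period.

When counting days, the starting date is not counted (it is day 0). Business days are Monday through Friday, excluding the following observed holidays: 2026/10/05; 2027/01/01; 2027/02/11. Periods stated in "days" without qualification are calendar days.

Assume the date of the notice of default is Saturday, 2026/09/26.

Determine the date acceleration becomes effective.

2027/01/12

Adding 50 calendar days to 2026/09/26 gives 2026/11/15, which is the last day of the grace period.
Adding 30 calendar days to 2026/11/15 gives 2026/12/15, which is the last day of the consultation period.
The last day of the response period: 2026/12/15 + 21 days = 2027/01/05.
From Tuesday, 2027/01/05, 5 business days (Jan 6, Jan 7, Jan 8, Jan 11, Jan 12, skipping weekends) brings us to Tuesday, 2027/01/12, which is the date acceleration becomes effective.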